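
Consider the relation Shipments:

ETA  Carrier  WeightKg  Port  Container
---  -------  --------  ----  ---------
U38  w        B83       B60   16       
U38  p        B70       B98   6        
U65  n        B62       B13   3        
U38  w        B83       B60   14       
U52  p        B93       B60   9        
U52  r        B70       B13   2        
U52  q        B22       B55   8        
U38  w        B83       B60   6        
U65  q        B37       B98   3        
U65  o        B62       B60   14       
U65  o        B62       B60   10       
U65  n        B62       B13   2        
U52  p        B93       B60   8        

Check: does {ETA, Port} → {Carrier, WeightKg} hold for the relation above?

Yes

(ETA=U38, Port=B60): 3 rows → {Carrier,WeightKg} = (w, B83), (w, B83), (w, B83) ✓
(ETA=U38, Port=B98): 1 row → {Carrier,WeightKg} = (p, B70) ✓
(ETA=U65, Port=B13): 2 rows → {Carrier,WeightKg} = (n, B62), (n, B62) ✓
(ETA=U52, Port=B60): 2 rows → {Carrier,WeightKg} = (p, B93), (p, B93) ✓
(ETA=U52, Port=B13): 1 row → {Carrier,WeightKg} = (r, B70) ✓
(ETA=U52, Port=B55): 1 row → {Carrier,WeightKg} = (q, B22) ✓
(ETA=U65, Port=B98): 1 row → {Carrier,WeightKg} = (q, B37) ✓
(ETA=U65, Port=B60): 2 rows → {Carrier,WeightKg} = (o, B62), (o, B62) ✓
Every {ETA, Port} value is associated with a single {Carrier, WeightKg} value, so {ETA, Port} → {Carrier, WeightKg} holds.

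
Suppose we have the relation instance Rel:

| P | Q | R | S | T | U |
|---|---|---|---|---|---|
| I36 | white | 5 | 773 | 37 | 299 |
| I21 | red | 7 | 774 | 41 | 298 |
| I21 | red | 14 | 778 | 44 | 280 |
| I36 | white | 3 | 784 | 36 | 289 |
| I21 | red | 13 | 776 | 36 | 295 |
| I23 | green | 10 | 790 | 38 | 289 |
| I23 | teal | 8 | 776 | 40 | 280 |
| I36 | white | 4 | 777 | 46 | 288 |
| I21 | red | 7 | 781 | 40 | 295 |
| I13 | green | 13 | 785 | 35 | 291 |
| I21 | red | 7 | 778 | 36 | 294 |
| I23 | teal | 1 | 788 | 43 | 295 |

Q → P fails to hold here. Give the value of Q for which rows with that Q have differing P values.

green

Q=white: 3 rows → P = I36, I36, I36 ✓
Q=red: 5 rows → P = I21, I21, I21, I21, I21 ✓
Q=green: 2 rows → P takes values {I23, I13} — violation
Q=teal: 2 rows → P = I23, I23 ✓
The only Q value with inconsistent P is Q=green.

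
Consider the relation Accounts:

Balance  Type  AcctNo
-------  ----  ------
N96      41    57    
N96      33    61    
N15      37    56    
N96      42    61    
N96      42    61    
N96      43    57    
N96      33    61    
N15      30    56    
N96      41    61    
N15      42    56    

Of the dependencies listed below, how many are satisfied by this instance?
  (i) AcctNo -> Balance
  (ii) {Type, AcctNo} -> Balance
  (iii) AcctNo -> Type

(i) AcctNo -> Balance: every LHS value maps to a single RHS value — holds.
(ii) {Type, AcctNo} -> Balance: every LHS value maps to a single RHS value — holds.
(iii) AcctNo -> Type: AcctNo=57: 2 rows → Type takes values {41, 43} — violation; AcctNo=61: 5 rows → Type takes values {33, 42, 41} — violation; AcctNo=56: 3 rows → Type takes values {37, 30, 42} — violation — fails.
2 of the 3 dependencies hold.

2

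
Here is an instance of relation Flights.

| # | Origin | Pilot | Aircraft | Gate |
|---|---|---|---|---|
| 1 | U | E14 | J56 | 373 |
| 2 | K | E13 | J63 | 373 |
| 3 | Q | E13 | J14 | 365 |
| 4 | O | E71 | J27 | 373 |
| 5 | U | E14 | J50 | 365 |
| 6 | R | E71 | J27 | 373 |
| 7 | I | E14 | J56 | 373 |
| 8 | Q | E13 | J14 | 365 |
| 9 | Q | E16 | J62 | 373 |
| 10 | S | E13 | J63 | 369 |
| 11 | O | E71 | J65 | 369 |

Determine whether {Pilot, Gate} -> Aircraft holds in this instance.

Yes

(Pilot=E14, Gate=373): rows 1, 7 → Aircraft = J56, J56 ✓
(Pilot=E13, Gate=373): row 2 → Aircraft = J63 ✓
(Pilot=E13, Gate=365): rows 3, 8 → Aircraft = J14, J14 ✓
(Pilot=E71, Gate=373): rows 4, 6 → Aircraft = J27, J27 ✓
(Pilot=E14, Gate=365): row 5 → Aircraft = J50 ✓
(Pilot=E16, Gate=373): row 9 → Aircraft = J62 ✓
(Pilot=E13, Gate=369): row 10 → Aircraft = J63 ✓
(Pilot=E71, Gate=369): row 11 → Aircraft = J65 ✓
Every {Pilot, Gate} value is associated with a single Aircraft value, so {Pilot, Gate} -> Aircraft holds.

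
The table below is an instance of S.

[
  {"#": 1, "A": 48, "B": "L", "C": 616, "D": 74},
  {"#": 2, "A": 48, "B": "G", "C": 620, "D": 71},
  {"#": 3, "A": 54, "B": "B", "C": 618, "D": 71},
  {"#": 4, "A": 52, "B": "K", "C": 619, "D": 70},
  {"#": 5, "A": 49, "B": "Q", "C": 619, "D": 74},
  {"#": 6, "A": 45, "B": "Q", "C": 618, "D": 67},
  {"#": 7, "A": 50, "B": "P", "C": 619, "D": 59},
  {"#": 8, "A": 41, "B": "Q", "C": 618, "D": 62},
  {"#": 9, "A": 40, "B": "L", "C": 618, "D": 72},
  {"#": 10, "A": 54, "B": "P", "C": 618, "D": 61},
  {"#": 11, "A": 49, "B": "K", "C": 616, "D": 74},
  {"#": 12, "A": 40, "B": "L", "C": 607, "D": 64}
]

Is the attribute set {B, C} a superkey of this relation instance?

No

Rows 6 and 8 have the same {B, C} value (B=Q, C=618) but are distinct tuples, so {B, C} does not determine every attribute — not a superkey.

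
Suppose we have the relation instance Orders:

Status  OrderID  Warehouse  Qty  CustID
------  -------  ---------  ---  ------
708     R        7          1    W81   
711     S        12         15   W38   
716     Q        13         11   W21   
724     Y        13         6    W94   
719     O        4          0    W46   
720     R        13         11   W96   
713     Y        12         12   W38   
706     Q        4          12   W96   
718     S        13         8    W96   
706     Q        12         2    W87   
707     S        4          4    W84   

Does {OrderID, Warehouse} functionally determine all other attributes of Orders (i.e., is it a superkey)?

Yes

All 11 rows have distinct {OrderID, Warehouse} values, so {OrderID, Warehouse} → (all attributes) holds and {OrderID, Warehouse} is a superkey.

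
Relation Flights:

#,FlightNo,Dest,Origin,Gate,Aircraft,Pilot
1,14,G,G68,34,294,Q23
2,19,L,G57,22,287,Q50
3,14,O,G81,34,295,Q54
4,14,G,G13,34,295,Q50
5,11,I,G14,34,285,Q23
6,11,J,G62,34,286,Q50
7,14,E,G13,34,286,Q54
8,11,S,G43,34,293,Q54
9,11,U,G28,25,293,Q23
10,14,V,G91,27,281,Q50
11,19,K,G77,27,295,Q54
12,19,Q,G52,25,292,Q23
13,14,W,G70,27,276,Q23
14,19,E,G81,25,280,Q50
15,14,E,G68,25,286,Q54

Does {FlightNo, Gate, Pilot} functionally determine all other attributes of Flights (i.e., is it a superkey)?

Rows 3 and 7 have the same {FlightNo, Gate, Pilot} value (FlightNo=14, Gate=34, Pilot=Q54) but are distinct tuples, so {FlightNo, Gate, Pilot} does not determine every attribute — not a superkey.

No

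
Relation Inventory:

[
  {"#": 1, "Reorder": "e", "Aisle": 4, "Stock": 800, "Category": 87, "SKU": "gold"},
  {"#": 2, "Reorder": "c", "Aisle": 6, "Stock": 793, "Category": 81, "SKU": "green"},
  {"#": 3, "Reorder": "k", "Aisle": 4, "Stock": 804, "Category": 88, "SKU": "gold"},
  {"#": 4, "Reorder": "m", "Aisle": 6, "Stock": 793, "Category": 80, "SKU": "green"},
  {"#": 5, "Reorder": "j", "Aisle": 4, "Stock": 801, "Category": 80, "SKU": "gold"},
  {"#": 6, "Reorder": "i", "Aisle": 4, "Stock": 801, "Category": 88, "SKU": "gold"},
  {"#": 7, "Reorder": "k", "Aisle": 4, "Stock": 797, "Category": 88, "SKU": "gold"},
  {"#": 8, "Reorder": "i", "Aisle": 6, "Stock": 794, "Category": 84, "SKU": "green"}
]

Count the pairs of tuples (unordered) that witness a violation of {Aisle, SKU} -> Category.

(Aisle=4, SKU=gold): violating pairs (1,3), (1,5), (1,6), (1,7), (3,5), (5,6), (5,7) — 7 pairs.
(Aisle=6, SKU=green): violating pairs (2,4), (2,8), (4,8) — 3 pairs.

10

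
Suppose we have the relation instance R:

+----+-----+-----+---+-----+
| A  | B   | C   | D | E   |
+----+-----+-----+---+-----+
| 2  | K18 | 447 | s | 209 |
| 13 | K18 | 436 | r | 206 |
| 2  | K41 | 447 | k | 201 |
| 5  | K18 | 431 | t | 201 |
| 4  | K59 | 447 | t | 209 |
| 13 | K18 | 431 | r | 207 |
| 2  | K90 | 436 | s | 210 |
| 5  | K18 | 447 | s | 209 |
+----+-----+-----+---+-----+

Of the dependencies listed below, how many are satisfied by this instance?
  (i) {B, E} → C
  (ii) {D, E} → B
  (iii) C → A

(i) {B, E} → C: every LHS value maps to a single RHS value — holds.
(ii) {D, E} → B: every LHS value maps to a single RHS value — holds.
(iii) C → A: C=447: 4 rows → A takes values {2, 4, 5} — violation; C=436: 2 rows → A takes values {13, 2} — violation; C=431: 2 rows → A takes values {5, 13} — violation — fails.
2 of the 3 dependencies hold.

2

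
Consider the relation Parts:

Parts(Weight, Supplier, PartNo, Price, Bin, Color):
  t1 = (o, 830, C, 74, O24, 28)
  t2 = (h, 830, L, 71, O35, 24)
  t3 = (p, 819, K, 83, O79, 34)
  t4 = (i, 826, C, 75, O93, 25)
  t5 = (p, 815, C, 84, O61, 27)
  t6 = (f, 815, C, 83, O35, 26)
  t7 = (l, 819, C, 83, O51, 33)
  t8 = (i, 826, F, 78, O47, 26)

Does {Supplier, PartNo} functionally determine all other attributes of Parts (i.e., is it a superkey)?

No

Rows 5 and 6 have the same {Supplier, PartNo} value (Supplier=815, PartNo=C) but are distinct tuples, so {Supplier, PartNo} does not determine every attribute — not a superkey.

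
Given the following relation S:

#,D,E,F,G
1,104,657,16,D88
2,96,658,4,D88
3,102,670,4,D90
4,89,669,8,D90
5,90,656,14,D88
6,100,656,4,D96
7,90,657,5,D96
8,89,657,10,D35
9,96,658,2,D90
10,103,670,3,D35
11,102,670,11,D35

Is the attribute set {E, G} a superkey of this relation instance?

No

Rows 10 and 11 have the same {E, G} value (E=670, G=D35) but are distinct tuples, so {E, G} does not determine every attribute — not a superkey.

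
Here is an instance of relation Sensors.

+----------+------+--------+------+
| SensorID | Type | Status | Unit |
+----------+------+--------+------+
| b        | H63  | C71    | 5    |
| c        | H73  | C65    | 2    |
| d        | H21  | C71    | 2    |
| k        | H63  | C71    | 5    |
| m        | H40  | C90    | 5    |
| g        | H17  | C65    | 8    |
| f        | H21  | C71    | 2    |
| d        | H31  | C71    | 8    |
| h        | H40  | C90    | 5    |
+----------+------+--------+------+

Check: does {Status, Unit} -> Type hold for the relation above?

(Status=C71, Unit=5): 2 rows → Type = H63, H63 ✓
(Status=C65, Unit=2): 1 row → Type = H73 ✓
(Status=C71, Unit=2): 2 rows → Type = H21, H21 ✓
(Status=C90, Unit=5): 2 rows → Type = H40, H40 ✓
(Status=C65, Unit=8): 1 row → Type = H17 ✓
(Status=C71, Unit=8): 1 row → Type = H31 ✓
Every {Status, Unit} value is associated with a single Type value, so {Status, Unit} -> Type holds.

Yes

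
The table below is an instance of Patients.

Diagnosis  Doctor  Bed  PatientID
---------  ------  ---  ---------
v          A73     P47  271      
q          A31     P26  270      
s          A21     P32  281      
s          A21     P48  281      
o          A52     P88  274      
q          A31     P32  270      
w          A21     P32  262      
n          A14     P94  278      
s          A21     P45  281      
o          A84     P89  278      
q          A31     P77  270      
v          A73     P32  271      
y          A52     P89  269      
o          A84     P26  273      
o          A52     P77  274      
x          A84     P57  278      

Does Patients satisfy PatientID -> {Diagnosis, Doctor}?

No

PatientID=271: 2 rows → {Diagnosis,Doctor} = (v, A73), (v, A73) ✓
PatientID=270: 3 rows → {Diagnosis,Doctor} = (q, A31), (q, A31), (q, A31) ✓
PatientID=281: 3 rows → {Diagnosis,Doctor} = (s, A21), (s, A21), (s, A21) ✓
PatientID=274: 2 rows → {Diagnosis,Doctor} = (o, A52), (o, A52) ✓
PatientID=262: 1 row → {Diagnosis,Doctor} = (w, A21) ✓
PatientID=278: 3 rows → {Diagnosis,Doctor} takes values {(n, A14), (o, A84), (x, A84)} — violation
PatientID=269: 1 row → {Diagnosis,Doctor} = (y, A52) ✓
PatientID=273: 1 row → {Diagnosis,Doctor} = (o, A84) ✓
Two rows agree on PatientID but differ on {Diagnosis, Doctor}, so PatientID -> {Diagnosis, Doctor} does not hold.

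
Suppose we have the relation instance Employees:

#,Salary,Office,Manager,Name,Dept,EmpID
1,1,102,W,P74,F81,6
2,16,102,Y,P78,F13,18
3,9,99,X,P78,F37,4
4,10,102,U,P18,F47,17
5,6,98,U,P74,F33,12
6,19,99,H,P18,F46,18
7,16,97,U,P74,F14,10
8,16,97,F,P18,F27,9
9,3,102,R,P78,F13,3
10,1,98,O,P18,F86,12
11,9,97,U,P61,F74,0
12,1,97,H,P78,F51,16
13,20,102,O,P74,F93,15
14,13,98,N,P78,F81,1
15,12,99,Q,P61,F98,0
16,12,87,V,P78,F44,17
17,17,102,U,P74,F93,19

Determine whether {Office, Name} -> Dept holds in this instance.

(Office=102, Name=P74): rows 1, 13, 17 → Dept takes values {F81, F93} — violation
(Office=102, Name=P78): rows 2, 9 → Dept = F13, F13 ✓
(Office=99, Name=P78): row 3 → Dept = F37 ✓
(Office=102, Name=P18): row 4 → Dept = F47 ✓
(Office=98, Name=P74): row 5 → Dept = F33 ✓
(Office=99, Name=P18): row 6 → Dept = F46 ✓
(Office=97, Name=P74): row 7 → Dept = F14 ✓
(Office=97, Name=P18): row 8 → Dept = F27 ✓
(Office=98, Name=P18): row 10 → Dept = F86 ✓
(Office=97, Name=P61): row 11 → Dept = F74 ✓
(Office=97, Name=P78): row 12 → Dept = F51 ✓
(Office=98, Name=P78): row 14 → Dept = F81 ✓
(Office=99, Name=P61): row 15 → Dept = F98 ✓
(Office=87, Name=P78): row 16 → Dept = F44 ✓
Two rows agree on {Office, Name} but differ on Dept, so {Office, Name} -> Dept does not hold.

No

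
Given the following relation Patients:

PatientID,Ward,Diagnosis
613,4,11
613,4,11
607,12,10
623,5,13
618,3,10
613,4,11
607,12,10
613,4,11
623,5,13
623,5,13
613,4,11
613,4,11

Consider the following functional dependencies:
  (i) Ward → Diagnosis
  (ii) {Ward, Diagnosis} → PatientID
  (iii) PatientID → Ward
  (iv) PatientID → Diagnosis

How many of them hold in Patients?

(i) Ward → Diagnosis: every LHS value maps to a single RHS value — holds.
(ii) {Ward, Diagnosis} → PatientID: every LHS value maps to a single RHS value — holds.
(iii) PatientID → Ward: every LHS value maps to a single RHS value — holds.
(iv) PatientID → Diagnosis: every LHS value maps to a single RHS value — holds.
4 of the 4 dependencies hold.

4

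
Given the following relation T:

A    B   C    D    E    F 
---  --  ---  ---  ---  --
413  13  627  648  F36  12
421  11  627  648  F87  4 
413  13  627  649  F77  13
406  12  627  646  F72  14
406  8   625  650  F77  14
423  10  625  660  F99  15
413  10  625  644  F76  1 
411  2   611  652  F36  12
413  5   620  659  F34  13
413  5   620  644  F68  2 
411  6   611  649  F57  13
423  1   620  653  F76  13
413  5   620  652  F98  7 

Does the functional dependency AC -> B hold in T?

No

(A=413, C=627): 2 rows → B = 13, 13 ✓
(A=421, C=627): 1 row → B = 11 ✓
(A=406, C=627): 1 row → B = 12 ✓
(A=406, C=625): 1 row → B = 8 ✓
(A=423, C=625): 1 row → B = 10 ✓
(A=413, C=625): 1 row → B = 10 ✓
(A=411, C=611): 2 rows → B takes values {2, 6} — violation
(A=413, C=620): 3 rows → B = 5, 5, 5 ✓
(A=423, C=620): 1 row → B = 1 ✓
Two rows agree on AC but differ on B, so AC -> B does not hold.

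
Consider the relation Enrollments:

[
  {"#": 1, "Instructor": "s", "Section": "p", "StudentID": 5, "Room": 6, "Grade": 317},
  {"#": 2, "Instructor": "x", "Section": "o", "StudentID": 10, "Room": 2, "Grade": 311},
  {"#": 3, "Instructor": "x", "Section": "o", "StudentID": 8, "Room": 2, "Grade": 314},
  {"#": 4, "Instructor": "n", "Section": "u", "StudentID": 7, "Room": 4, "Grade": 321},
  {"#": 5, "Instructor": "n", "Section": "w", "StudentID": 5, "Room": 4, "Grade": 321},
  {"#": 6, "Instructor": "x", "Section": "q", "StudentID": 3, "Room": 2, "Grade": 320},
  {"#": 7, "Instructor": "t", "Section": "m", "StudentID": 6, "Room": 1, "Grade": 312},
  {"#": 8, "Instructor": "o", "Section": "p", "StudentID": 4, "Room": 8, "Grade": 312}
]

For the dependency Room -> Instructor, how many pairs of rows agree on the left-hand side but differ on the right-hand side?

Room=2: all 3 rows agree on Instructor — 0 pairs.
Room=4: all 2 rows agree on Instructor — 0 pairs.

0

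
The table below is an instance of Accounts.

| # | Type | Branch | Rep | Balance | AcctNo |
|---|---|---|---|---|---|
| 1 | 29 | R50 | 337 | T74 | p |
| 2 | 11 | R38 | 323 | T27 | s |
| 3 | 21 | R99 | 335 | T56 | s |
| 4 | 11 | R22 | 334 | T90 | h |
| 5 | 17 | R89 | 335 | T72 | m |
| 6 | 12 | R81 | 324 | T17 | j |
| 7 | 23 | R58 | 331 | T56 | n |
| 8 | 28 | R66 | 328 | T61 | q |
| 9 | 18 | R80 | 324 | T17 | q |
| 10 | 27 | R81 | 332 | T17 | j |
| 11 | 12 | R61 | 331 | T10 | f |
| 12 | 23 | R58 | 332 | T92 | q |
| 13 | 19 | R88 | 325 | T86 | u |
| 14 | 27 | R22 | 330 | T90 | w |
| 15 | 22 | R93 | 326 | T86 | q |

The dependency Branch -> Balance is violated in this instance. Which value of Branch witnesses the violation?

R58

Branch=R50: row 1 → Balance = T74 ✓
Branch=R38: row 2 → Balance = T27 ✓
Branch=R99: row 3 → Balance = T56 ✓
Branch=R22: rows 4, 14 → Balance = T90, T90 ✓
Branch=R89: row 5 → Balance = T72 ✓
Branch=R81: rows 6, 10 → Balance = T17, T17 ✓
Branch=R58: rows 7, 12 → Balance takes values {T56, T92} — violation
Branch=R66: row 8 → Balance = T61 ✓
Branch=R80: row 9 → Balance = T17 ✓
Branch=R61: row 11 → Balance = T10 ✓
Branch=R88: row 13 → Balance = T86 ✓
Branch=R93: row 15 → Balance = T86 ✓
The only Branch value with inconsistent Balance is Branch=R58.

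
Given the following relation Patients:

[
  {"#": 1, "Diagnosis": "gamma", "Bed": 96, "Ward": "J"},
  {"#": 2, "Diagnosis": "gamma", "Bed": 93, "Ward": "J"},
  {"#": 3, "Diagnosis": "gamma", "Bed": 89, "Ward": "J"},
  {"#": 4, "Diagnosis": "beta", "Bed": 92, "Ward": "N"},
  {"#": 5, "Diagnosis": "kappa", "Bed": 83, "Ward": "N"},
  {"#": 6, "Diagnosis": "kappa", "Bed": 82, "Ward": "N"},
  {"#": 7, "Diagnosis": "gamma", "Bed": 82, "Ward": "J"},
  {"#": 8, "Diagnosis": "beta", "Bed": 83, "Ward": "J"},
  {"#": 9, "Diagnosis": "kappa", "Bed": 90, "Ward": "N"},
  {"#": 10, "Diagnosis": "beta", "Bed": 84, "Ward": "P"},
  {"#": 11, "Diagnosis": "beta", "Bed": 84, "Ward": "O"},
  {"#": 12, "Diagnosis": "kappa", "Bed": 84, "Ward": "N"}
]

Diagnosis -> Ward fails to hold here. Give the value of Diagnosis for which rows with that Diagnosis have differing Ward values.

Diagnosis=gamma: rows 1, 2, 3, 7 → Ward = J, J, J, J ✓
Diagnosis=beta: rows 4, 8, 10, 11 → Ward takes values {N, J, P, O} — violation
Diagnosis=kappa: rows 5, 6, 9, 12 → Ward = N, N, N, N ✓
The only Diagnosis value with inconsistent Ward is Diagnosis=beta.

beta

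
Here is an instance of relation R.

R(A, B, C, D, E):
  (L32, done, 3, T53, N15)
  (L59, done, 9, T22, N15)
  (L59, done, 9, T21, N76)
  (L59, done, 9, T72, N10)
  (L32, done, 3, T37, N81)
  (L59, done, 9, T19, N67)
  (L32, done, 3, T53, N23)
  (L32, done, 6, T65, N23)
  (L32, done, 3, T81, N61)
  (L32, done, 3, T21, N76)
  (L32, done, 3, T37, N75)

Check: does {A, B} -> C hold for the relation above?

No

(A=L32, B=done): 7 rows → C takes values {3, 6} — violation
(A=L59, B=done): 4 rows → C = 9, 9, 9, 9 ✓
Two rows agree on {A, B} but differ on C, so {A, B} -> C does not hold.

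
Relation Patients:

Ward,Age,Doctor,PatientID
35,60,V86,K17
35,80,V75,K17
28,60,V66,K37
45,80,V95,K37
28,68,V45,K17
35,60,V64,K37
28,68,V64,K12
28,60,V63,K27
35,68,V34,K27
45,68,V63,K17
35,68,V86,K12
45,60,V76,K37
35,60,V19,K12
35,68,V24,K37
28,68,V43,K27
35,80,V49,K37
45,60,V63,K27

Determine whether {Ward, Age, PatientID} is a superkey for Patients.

Yes

All 17 rows have distinct {Ward, Age, PatientID} values, so {Ward, Age, PatientID} → (all attributes) holds and {Ward, Age, PatientID} is a superkey.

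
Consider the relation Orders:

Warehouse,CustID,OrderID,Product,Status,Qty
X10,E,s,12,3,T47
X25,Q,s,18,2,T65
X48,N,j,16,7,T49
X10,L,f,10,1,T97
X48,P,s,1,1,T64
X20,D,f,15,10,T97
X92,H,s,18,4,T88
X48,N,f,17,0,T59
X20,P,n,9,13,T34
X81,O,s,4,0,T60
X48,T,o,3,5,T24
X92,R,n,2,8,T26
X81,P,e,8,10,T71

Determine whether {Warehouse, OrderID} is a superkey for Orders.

All 13 rows have distinct {Warehouse, OrderID} values, so {Warehouse, OrderID} → (all attributes) holds and {Warehouse, OrderID} is a superkey.

Yes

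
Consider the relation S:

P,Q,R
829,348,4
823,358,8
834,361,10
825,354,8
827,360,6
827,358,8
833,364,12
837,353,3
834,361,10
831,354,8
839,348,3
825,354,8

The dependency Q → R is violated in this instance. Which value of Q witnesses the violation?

348

Q=348: 2 rows → R takes values {4, 3} — violation
Q=358: 2 rows → R = 8, 8 ✓
Q=361: 2 rows → R = 10, 10 ✓
Q=354: 3 rows → R = 8, 8, 8 ✓
Q=360: 1 row → R = 6 ✓
Q=364: 1 row → R = 12 ✓
Q=353: 1 row → R = 3 ✓
The only Q value with inconsistent R is Q=348.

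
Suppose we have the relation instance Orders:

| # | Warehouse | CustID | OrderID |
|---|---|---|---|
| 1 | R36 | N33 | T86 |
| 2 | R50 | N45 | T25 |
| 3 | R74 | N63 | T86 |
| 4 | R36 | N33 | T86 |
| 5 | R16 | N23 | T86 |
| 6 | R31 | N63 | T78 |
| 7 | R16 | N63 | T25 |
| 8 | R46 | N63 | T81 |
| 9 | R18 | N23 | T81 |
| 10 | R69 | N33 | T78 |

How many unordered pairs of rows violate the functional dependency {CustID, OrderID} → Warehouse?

0

(CustID=N33, OrderID=T86): all 2 rows agree on Warehouse — 0 pairs.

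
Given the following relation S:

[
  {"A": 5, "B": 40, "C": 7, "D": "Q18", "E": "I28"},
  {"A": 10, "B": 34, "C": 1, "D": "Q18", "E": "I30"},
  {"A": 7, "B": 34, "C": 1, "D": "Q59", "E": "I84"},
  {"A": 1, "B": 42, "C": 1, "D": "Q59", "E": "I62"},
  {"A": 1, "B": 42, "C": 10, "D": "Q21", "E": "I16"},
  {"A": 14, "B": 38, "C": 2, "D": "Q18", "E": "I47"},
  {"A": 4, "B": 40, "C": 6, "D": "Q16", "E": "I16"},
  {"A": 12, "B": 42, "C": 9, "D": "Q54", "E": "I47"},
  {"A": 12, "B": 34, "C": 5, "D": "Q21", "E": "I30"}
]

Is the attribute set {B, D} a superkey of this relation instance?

All 9 rows have distinct {B, D} values, so {B, D} → (all attributes) holds and {B, D} is a superkey.

Yes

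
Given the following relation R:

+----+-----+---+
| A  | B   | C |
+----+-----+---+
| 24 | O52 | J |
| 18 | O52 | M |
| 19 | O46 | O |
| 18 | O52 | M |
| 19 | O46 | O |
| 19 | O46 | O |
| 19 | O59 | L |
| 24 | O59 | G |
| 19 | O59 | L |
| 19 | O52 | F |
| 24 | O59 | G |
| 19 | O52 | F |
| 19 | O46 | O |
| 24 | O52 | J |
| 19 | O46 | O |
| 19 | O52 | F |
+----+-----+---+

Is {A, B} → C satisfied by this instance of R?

Yes

(A=24, B=O52): 2 rows → C = J, J ✓
(A=18, B=O52): 2 rows → C = M, M ✓
(A=19, B=O46): 5 rows → C = O, O, O, O, O ✓
(A=19, B=O59): 2 rows → C = L, L ✓
(A=24, B=O59): 2 rows → C = G, G ✓
(A=19, B=O52): 3 rows → C = F, F, F ✓
Every {A, B} value is associated with a single C value, so {A, B} → C holds.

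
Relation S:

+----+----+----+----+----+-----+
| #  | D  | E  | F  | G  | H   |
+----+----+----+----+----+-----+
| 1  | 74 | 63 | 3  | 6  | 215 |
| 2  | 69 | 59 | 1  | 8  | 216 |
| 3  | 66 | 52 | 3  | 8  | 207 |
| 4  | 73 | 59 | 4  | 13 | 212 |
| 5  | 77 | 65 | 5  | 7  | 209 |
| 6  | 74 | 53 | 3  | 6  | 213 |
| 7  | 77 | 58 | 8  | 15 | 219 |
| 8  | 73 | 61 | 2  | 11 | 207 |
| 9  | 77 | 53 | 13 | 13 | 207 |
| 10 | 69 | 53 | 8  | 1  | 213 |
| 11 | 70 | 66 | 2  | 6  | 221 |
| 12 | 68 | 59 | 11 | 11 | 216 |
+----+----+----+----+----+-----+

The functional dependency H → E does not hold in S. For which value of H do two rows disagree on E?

H=215: row 1 → E = 63 ✓
H=216: rows 2, 12 → E = 59, 59 ✓
H=207: rows 3, 8, 9 → E takes values {52, 61, 53} — violation
H=212: row 4 → E = 59 ✓
H=209: row 5 → E = 65 ✓
H=213: rows 6, 10 → E = 53, 53 ✓
H=219: row 7 → E = 58 ✓
H=221: row 11 → E = 66 ✓
The only H value with inconsistent E is H=207.

207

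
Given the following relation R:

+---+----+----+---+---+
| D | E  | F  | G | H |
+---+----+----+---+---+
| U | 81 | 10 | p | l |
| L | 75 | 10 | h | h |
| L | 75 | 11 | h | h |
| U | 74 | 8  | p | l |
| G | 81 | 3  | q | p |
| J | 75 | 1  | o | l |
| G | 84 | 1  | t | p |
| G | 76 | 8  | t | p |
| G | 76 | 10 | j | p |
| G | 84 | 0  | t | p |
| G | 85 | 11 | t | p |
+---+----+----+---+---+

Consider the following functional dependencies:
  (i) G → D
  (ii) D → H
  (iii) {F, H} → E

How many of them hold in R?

3

(i) G → D: every LHS value maps to a single RHS value — holds.
(ii) D → H: every LHS value maps to a single RHS value — holds.
(iii) {F, H} → E: every LHS value maps to a single RHS value — holds.
3 of the 3 dependencies hold.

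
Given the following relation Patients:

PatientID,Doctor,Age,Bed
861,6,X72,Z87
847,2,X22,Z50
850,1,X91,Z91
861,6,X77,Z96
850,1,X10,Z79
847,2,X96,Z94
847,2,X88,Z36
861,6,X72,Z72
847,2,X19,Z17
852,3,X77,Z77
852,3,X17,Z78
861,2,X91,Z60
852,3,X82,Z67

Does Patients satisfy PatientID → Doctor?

No

PatientID=861: 4 rows → Doctor takes values {6, 2} — violation
PatientID=847: 4 rows → Doctor = 2, 2, 2, 2 ✓
PatientID=850: 2 rows → Doctor = 1, 1 ✓
PatientID=852: 3 rows → Doctor = 3, 3, 3 ✓
Two rows agree on PatientID but differ on Doctor, so PatientID → Doctor does not hold.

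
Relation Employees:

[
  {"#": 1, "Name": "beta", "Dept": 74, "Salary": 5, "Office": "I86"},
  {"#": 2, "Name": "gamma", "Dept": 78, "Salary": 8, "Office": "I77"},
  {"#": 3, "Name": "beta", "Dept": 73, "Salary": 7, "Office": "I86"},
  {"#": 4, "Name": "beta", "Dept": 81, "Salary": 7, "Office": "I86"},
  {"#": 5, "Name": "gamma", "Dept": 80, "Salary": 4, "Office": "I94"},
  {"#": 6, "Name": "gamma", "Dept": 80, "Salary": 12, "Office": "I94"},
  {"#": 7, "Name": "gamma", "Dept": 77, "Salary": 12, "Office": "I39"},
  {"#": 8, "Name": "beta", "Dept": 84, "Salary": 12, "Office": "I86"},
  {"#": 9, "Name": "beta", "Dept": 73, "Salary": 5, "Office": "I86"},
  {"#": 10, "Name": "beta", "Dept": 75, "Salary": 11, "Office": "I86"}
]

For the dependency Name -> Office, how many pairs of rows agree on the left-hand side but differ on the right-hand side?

Name=beta: all 6 rows agree on Office — 0 pairs.
Name=gamma: violating pairs (2,5), (2,6), (2,7), (5,7), (6,7) — 5 pairs.

5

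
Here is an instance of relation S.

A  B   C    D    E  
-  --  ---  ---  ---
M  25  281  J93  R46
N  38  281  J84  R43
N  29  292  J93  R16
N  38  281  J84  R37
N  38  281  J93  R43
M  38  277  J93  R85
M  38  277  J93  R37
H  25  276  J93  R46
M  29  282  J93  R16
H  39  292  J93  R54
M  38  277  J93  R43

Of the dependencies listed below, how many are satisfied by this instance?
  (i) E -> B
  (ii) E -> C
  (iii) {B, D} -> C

(i) E -> B: every LHS value maps to a single RHS value — holds.
(ii) E -> C: E=R46: 2 rows → C takes values {281, 276} — violation; E=R43: 3 rows → C takes values {281, 277} — violation; E=R16: 2 rows → C takes values {292, 282} — violation; E=R37: 2 rows → C takes values {281, 277} — violation — fails.
(iii) {B, D} -> C: (B=25, D=J93): 2 rows → C takes values {281, 276} — violation; (B=29, D=J93): 2 rows → C takes values {292, 282} — violation; (B=38, D=J93): 4 rows → C takes values {281, 277} — violation — fails.
1 of the 3 dependencies holds.

1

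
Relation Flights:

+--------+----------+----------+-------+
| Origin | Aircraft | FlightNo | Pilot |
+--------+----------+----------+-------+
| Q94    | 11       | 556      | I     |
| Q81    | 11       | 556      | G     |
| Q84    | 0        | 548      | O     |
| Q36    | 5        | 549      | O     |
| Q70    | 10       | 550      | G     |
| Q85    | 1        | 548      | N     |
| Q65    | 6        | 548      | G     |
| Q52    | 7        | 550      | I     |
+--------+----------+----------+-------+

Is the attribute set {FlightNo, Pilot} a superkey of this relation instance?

All 8 rows have distinct {FlightNo, Pilot} values, so {FlightNo, Pilot} → (all attributes) holds and {FlightNo, Pilot} is a superkey.

Yes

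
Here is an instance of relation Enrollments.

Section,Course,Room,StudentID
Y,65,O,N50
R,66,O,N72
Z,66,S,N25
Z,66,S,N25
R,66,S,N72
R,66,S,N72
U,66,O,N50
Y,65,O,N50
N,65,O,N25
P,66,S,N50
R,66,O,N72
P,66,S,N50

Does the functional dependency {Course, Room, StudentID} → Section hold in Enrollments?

(Course=65, Room=O, StudentID=N50): 2 rows → Section = Y, Y ✓
(Course=66, Room=O, StudentID=N72): 2 rows → Section = R, R ✓
(Course=66, Room=S, StudentID=N25): 2 rows → Section = Z, Z ✓
(Course=66, Room=S, StudentID=N72): 2 rows → Section = R, R ✓
(Course=66, Room=O, StudentID=N50): 1 row → Section = U ✓
(Course=65, Room=O, StudentID=N25): 1 row → Section = N ✓
(Course=66, Room=S, StudentID=N50): 2 rows → Section = P, P ✓
Every {Course, Room, StudentID} value is associated with a single Section value, so {Course, Room, StudentID} → Section holds.

Yes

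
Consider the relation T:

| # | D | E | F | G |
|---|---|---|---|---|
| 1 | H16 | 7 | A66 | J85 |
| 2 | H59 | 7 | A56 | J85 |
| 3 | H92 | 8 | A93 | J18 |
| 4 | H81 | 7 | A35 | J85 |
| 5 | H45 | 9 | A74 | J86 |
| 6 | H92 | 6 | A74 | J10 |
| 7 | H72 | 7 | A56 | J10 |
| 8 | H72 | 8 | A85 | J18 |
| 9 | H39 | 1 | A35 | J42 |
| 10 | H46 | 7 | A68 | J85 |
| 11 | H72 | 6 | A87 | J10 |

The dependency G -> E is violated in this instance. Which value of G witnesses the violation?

J10

G=J85: rows 1, 2, 4, 10 → E = 7, 7, 7, 7 ✓
G=J18: rows 3, 8 → E = 8, 8 ✓
G=J86: row 5 → E = 9 ✓
G=J10: rows 6, 7, 11 → E takes values {6, 7} — violation
G=J42: row 9 → E = 1 ✓
The only G value with inconsistent E is G=J10.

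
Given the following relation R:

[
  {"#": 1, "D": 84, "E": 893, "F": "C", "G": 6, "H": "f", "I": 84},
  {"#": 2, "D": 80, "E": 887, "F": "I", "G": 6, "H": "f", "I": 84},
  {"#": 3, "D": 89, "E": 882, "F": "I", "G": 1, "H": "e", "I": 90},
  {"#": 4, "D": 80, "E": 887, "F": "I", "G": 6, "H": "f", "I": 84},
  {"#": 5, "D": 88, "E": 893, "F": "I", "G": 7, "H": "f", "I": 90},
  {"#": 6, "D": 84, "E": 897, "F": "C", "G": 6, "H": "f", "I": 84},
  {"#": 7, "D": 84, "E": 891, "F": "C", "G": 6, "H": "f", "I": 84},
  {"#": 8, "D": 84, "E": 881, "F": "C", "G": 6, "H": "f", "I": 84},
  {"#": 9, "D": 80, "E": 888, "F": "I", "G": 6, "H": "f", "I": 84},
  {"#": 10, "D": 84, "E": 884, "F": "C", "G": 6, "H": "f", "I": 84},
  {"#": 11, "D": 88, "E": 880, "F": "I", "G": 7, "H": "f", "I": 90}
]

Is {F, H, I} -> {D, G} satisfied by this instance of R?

(F=C, H=f, I=84): rows 1, 6, 7, 8, 10 → {D,G} = (84, 6), (84, 6), (84, 6), (84, 6), (84, 6) ✓
(F=I, H=f, I=84): rows 2, 4, 9 → {D,G} = (80, 6), (80, 6), (80, 6) ✓
(F=I, H=e, I=90): row 3 → {D,G} = (89, 1) ✓
(F=I, H=f, I=90): rows 5, 11 → {D,G} = (88, 7), (88, 7) ✓
Every {F, H, I} value is associated with a single {D, G} value, so {F, H, I} -> {D, G} holds.

Yes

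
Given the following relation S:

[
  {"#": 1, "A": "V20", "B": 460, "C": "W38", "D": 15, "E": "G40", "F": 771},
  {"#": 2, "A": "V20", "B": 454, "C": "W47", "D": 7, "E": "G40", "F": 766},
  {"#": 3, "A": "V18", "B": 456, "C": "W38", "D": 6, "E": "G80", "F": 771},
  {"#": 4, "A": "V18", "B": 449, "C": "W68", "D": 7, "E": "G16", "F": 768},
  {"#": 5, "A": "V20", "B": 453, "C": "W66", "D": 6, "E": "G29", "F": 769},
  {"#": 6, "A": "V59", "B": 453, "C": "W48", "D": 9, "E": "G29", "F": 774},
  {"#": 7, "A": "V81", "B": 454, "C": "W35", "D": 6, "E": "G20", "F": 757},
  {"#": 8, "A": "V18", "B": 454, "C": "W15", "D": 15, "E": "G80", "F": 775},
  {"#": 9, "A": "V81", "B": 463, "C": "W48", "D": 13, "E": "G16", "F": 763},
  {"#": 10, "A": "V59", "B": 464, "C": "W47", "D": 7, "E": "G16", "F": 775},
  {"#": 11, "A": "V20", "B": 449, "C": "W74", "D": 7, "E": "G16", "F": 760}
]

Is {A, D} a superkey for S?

Rows 2 and 11 have the same {A, D} value (A=V20, D=7) but are distinct tuples, so {A, D} does not determine every attribute — not a superkey.

No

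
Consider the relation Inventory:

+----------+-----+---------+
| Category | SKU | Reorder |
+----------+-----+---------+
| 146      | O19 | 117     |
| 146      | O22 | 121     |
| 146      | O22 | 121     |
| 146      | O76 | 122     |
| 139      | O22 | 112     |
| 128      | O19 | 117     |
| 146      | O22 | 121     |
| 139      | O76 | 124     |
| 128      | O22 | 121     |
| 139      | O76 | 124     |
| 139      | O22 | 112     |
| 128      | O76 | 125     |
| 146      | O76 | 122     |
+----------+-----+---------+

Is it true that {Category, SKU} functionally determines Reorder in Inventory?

Yes

(Category=146, SKU=O19): 1 row → Reorder = 117 ✓
(Category=146, SKU=O22): 3 rows → Reorder = 121, 121, 121 ✓
(Category=146, SKU=O76): 2 rows → Reorder = 122, 122 ✓
(Category=139, SKU=O22): 2 rows → Reorder = 112, 112 ✓
(Category=128, SKU=O19): 1 row → Reorder = 117 ✓
(Category=139, SKU=O76): 2 rows → Reorder = 124, 124 ✓
(Category=128, SKU=O22): 1 row → Reorder = 121 ✓
(Category=128, SKU=O76): 1 row → Reorder = 125 ✓
Every {Category, SKU} value is associated with a single Reorder value, so {Category, SKU} → Reorder holds.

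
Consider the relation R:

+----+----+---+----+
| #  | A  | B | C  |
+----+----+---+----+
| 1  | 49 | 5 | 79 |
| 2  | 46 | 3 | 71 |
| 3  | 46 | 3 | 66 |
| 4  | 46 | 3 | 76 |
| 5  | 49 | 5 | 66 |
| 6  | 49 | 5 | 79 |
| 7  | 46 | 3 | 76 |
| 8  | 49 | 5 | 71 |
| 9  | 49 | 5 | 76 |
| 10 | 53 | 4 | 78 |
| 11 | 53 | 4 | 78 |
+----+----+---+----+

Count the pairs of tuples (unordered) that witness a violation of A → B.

A=49: all 5 rows agree on B — 0 pairs.
A=46: all 4 rows agree on B — 0 pairs.
A=53: all 2 rows agree on B — 0 pairs.

0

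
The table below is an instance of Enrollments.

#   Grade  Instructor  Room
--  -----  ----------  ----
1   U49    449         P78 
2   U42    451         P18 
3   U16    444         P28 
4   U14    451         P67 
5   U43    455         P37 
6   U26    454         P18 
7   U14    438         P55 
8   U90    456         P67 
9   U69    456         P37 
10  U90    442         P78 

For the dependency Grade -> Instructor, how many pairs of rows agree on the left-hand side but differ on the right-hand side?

Grade=U14: violating pairs (4,7) — 1 pair.
Grade=U90: violating pairs (8,10) — 1 pair.

2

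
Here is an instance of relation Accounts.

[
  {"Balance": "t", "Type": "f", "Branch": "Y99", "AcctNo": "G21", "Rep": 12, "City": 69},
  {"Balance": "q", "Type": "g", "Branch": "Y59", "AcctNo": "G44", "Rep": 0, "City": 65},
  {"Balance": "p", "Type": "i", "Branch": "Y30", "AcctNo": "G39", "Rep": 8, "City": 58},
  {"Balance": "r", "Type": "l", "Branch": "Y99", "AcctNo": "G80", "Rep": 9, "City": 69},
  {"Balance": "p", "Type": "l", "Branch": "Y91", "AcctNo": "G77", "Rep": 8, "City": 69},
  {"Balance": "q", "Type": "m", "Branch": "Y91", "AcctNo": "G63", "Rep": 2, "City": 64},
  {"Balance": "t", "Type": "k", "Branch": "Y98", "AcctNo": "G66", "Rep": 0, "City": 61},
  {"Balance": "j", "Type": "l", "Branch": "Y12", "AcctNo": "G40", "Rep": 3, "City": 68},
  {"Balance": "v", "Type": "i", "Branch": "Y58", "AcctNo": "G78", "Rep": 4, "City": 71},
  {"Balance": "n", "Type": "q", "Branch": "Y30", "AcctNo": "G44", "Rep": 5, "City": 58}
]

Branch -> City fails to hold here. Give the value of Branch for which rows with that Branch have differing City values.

Branch=Y99: 2 rows → City = 69, 69 ✓
Branch=Y59: 1 row → City = 65 ✓
Branch=Y30: 2 rows → City = 58, 58 ✓
Branch=Y91: 2 rows → City takes values {69, 64} — violation
Branch=Y98: 1 row → City = 61 ✓
Branch=Y12: 1 row → City = 68 ✓
Branch=Y58: 1 row → City = 71 ✓
The only Branch value with inconsistent City is Branch=Y91.

Y91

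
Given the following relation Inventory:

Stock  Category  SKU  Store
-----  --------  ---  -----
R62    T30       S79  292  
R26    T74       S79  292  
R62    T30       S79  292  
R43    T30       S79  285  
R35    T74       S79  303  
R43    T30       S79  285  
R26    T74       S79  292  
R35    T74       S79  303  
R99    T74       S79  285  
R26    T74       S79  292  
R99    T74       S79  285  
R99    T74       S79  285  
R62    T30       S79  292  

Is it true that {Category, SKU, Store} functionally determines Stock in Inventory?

Yes

(Category=T30, SKU=S79, Store=292): 3 rows → Stock = R62, R62, R62 ✓
(Category=T74, SKU=S79, Store=292): 3 rows → Stock = R26, R26, R26 ✓
(Category=T30, SKU=S79, Store=285): 2 rows → Stock = R43, R43 ✓
(Category=T74, SKU=S79, Store=303): 2 rows → Stock = R35, R35 ✓
(Category=T74, SKU=S79, Store=285): 3 rows → Stock = R99, R99, R99 ✓
Every {Category, SKU, Store} value is associated with a single Stock value, so {Category, SKU, Store} -> Stock holds.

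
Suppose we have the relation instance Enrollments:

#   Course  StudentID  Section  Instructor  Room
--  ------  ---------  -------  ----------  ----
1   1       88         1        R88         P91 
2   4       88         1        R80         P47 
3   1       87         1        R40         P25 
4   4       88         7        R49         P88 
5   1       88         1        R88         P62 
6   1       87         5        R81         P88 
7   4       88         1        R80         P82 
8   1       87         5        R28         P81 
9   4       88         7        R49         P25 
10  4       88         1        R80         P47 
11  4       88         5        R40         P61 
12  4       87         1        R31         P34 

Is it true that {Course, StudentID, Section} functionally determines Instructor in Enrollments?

(Course=1, StudentID=88, Section=1): rows 1, 5 → Instructor = R88, R88 ✓
(Course=4, StudentID=88, Section=1): rows 2, 7, 10 → Instructor = R80, R80, R80 ✓
(Course=1, StudentID=87, Section=1): row 3 → Instructor = R40 ✓
(Course=4, StudentID=88, Section=7): rows 4, 9 → Instructor = R49, R49 ✓
(Course=1, StudentID=87, Section=5): rows 6, 8 → Instructor takes values {R81, R28} — violation
(Course=4, StudentID=88, Section=5): row 11 → Instructor = R40 ✓
(Course=4, StudentID=87, Section=1): row 12 → Instructor = R31 ✓
Two rows agree on {Course, StudentID, Section} but differ on Instructor, so {Course, StudentID, Section} -> Instructor does not hold.

No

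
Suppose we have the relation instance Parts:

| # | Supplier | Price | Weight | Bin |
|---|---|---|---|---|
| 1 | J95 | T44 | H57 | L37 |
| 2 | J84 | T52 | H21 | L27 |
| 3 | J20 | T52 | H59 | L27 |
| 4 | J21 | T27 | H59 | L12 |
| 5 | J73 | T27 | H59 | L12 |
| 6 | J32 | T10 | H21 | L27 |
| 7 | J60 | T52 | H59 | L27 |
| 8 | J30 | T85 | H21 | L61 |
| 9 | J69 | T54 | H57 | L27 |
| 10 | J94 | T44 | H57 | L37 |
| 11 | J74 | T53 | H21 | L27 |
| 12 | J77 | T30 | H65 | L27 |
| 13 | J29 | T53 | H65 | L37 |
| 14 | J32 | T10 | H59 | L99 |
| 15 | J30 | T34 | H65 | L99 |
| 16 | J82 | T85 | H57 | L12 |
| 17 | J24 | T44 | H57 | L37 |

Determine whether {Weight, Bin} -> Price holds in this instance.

(Weight=H57, Bin=L37): rows 1, 10, 17 → Price = T44, T44, T44 ✓
(Weight=H21, Bin=L27): rows 2, 6, 11 → Price takes values {T52, T10, T53} — violation
(Weight=H59, Bin=L27): rows 3, 7 → Price = T52, T52 ✓
(Weight=H59, Bin=L12): rows 4, 5 → Price = T27, T27 ✓
(Weight=H21, Bin=L61): row 8 → Price = T85 ✓
(Weight=H57, Bin=L27): row 9 → Price = T54 ✓
(Weight=H65, Bin=L27): row 12 → Price = T30 ✓
(Weight=H65, Bin=L37): row 13 → Price = T53 ✓
(Weight=H59, Bin=L99): row 14 → Price = T10 ✓
(Weight=H65, Bin=L99): row 15 → Price = T34 ✓
(Weight=H57, Bin=L12): row 16 → Price = T85 ✓
Two rows agree on {Weight, Bin} but differ on Price, so {Weight, Bin} -> Price does not hold.

No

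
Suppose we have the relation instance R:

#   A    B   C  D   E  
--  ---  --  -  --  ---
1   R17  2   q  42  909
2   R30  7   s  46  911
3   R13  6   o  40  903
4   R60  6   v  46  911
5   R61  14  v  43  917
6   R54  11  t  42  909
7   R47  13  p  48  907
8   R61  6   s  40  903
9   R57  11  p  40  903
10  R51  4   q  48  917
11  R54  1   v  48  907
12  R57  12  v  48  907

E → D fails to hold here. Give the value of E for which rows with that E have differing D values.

917

E=909: rows 1, 6 → D = 42, 42 ✓
E=911: rows 2, 4 → D = 46, 46 ✓
E=903: rows 3, 8, 9 → D = 40, 40, 40 ✓
E=917: rows 5, 10 → D takes values {43, 48} — violation
E=907: rows 7, 11, 12 → D = 48, 48, 48 ✓
The only E value with inconsistent D is E=917.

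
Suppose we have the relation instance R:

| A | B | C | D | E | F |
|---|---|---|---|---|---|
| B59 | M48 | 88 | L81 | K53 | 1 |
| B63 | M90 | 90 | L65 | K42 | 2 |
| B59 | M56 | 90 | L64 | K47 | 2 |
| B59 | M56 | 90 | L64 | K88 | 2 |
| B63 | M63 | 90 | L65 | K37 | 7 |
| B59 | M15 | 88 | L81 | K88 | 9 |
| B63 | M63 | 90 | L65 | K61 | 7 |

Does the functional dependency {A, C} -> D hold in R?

Yes

(A=B59, C=88): 2 rows → D = L81, L81 ✓
(A=B63, C=90): 3 rows → D = L65, L65, L65 ✓
(A=B59, C=90): 2 rows → D = L64, L64 ✓
Every {A, C} value is associated with a single D value, so {A, C} -> D holds.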